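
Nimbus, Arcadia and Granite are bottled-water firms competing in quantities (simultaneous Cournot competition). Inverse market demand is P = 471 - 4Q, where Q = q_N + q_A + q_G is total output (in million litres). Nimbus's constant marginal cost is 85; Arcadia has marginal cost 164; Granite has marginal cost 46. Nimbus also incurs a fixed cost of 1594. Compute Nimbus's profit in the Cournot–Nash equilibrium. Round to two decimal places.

1241.56

Nimbus's profit: π_N = (471 - 4Q)q_N - (85q_N). Setting ∂π_N/∂q_N = 0: 386 - 8q_N - 4(q_A + q_G) = 0.
Arcadia's first-order condition: 307 - 8q_A - 4(q_N + q_G) = 0.
Granite's profit: π_G = (471 - 4Q)q_G - (46q_G). Setting ∂π_G/∂q_G = 0: 425 - 8q_G - 4(q_N + q_A) = 0.
Summing all 3 equations gives 1118 − 16Q = 0, hence Q = 559/8.
Back-substituting: q_N = (386 − 559/2)/4 = 213/8, q_A = (307 − 559/2)/4 = 55/8, q_G = (425 − 559/2)/4 = 291/8.
Price P = 471 - 4·(559/8) = 383/2.
Nimbus's profit: (383/2 - 85)·(213/8) - 1594 = 1241.5625.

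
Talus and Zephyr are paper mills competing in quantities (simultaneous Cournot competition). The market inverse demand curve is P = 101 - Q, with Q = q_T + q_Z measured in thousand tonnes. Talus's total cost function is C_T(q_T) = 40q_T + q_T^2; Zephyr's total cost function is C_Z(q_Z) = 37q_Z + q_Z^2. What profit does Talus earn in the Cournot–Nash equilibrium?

Talus's profit: π_T = (101 - Q)q_T - (40q_T + q_T²). Setting ∂π_T/∂q_T = 0: 61 - 4q_T - (q_Z) = 0.
Zephyr's first-order condition: 64 - 4q_Z - (q_T) = 0.
So q_T = (61 - q_Z)/4 and q_Z = (64 - q_T)/4.
Substituting one into the other gives q_T = 12 and q_Z = 13.
Price P = 101 - 25 = 76.
Talus's profit: 76·12 - 40·12 - 12² = 288.

288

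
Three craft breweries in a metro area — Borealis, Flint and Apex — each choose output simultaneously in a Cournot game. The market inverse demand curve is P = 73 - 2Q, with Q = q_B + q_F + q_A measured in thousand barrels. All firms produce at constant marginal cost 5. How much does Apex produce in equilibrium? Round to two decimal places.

8.50

A representative firm's profit is π_i = q_i(73 - 2Q) - 5q_i.
First-order condition (treating rivals' output as given): 68 - 4q_i - 2·Σ_{j≠i} q_j = 0.
By symmetry each firm produces the same amount; substituting Σ_{j≠i} q_j = 2q_i yields q_i = 68/8 = 17/2.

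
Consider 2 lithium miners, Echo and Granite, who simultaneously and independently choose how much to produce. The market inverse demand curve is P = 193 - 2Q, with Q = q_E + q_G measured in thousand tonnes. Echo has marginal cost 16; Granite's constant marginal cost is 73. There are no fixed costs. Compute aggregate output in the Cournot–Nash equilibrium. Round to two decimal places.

49.50

Echo's profit: π_E = (193 - 2Q)q_E - (16q_E). Setting ∂π_E/∂q_E = 0: 177 - 4q_E - 2(q_G) = 0.
Granite's first-order condition: 120 - 4q_G - 2(q_E) = 0.
Best responses: q_E = (177 - 2q_G)/4, q_G = (120 - 2q_E)/4.
Substituting one into the other gives q_E = 39 and q_G = 21/2.
Total output Q = 39 + 21/2 = 99/2.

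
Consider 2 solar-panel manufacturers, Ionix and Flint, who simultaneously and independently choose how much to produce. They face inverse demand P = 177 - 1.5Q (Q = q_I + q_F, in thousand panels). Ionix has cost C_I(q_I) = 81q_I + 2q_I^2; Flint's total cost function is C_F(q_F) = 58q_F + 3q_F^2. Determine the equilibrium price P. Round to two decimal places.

143.06

Ionix's profit: π_I = (177 - 1.5Q)q_I - (81q_I + 2q_I²). Setting ∂π_I/∂q_I = 0: 96 - 7q_I - (3/2)(q_F) = 0.
Flint's first-order condition: 119 - 9q_F - (3/2)(q_I) = 0.
Best responses: q_I = (96 - (3/2)q_F)/7, q_F = (119 - (3/2)q_I)/9.
Substituting one into the other gives q_I = 914/81 and q_F = 11.3416.
Total output Q = 22.6255, so price P = 177 - (3/2)·22.6255 = 143.0617.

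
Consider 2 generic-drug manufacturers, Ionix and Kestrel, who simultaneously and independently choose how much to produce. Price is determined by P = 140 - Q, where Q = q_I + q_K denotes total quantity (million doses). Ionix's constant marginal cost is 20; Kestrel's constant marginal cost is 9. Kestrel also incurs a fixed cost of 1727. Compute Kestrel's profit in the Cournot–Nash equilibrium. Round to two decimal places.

Ionix's profit: π_I = (140 - Q)q_I - (20q_I). Setting ∂π_I/∂q_I = 0: 120 - 2q_I - (q_K) = 0.
Kestrel's first-order condition: 131 - 2q_K - (q_I) = 0.
Rearranging gives the reaction functions q_I = (120 - q_K)/2 and q_K = (131 - q_I)/2.
Substituting one into the other gives q_I = 109/3 and q_K = 142/3.
Price P = 140 - 251/3 = 169/3.
Kestrel's profit: (169/3 - 9)·(142/3) - 1727 = 513.4444.

513.44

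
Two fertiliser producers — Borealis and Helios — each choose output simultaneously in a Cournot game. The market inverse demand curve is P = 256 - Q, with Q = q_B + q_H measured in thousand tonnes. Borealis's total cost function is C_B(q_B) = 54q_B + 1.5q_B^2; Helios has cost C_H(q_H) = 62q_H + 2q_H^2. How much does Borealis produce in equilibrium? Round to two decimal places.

35.10

Borealis's profit: π_B = (256 - Q)q_B - (54q_B + (3/2)q_B²). Setting ∂π_B/∂q_B = 0: 202 - 5q_B - (q_H) = 0.
Helios's first-order condition: 194 - 6q_H - (q_B) = 0.
Best responses: q_B = (202 - q_H)/5, q_H = (194 - q_B)/6.
Solving the pair: q_B = 1018/29, q_H = 768/29.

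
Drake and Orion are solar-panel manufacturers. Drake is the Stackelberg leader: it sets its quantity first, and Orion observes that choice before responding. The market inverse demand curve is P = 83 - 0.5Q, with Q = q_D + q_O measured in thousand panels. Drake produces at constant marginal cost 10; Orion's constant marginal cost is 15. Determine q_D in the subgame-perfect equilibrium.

The follower Orion best-responds to any q_D: π_O = (83 - 0.5Q)q_O - 15q_O.
Follower FOC: 68 - (1/2)q_D - q_O = 0, so q_O(q_D) = (68 - (1/2)q_D).
Drake substitutes q_O(q_D) into its own profit: π_D = q_D(83 - (1/2)q_D - (68 - (1/2)q_D)/2) - 10q_D = (49 - (1/4)q_D)q_D - 10q_D.
Maximising: ∂π_D/∂q_D = 39 - (1/2)q_D = 0, giving q_D = 78.
Then q_O = (68 - (1/2)·78) = 29.

78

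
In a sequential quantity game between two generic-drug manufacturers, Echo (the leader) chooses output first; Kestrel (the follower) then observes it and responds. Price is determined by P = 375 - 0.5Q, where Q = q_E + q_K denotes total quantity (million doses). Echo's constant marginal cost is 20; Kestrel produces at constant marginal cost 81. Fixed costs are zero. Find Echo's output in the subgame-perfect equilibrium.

Solve by backward induction. Given q_E, the follower Kestrel maximises π_K = (375 - (1/2)q_E - (1/2)q_K)q_K - 81q_K.
Setting the follower's marginal profit to zero, 294 - (1/2)q_E - q_K = 0, i.e. q_K = (294 - (1/2)q_E).
The leader anticipates this reaction. Substituting into P = 375 - 0.5Q gives P = 228 - (1/4)q_E, so π_E = (228 - (1/4)q_E)q_E - 20q_E.
The leader's first-order condition 208 - (1/2)q_E = 0 yields q_E = 416.
Then q_K = (294 - (1/2)·416) = 86.

416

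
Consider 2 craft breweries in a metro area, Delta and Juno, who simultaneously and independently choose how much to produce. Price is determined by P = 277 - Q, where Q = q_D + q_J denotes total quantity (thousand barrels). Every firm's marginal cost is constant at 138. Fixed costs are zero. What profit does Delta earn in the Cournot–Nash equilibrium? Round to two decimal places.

A representative firm's profit is π_i = q_i(277 - Q) - 138q_i.
Setting ∂π_i/∂q_i = 0 with rivals' quantities fixed: 139 - 2q_i - q_j = 0.
By symmetry each firm produces the same amount; substituting q_j = q_i yields q_i = 139/3.
Price P = 277 - 278/3 = 553/3.
Delta's profit: (553/3 - 138)·(139/3) = 2146.7778.

2146.78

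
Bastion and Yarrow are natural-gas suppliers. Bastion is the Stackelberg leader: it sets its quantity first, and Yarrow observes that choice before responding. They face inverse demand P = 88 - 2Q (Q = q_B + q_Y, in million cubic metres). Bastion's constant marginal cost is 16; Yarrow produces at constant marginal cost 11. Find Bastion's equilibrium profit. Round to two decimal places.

Solve by backward induction. Given q_B, the follower Yarrow maximises π_Y = (88 - 2q_B - 2q_Y)q_Y - 11q_Y.
Setting the follower's marginal profit to zero, 77 - 2q_B - 4q_Y = 0, i.e. q_Y = (77 - 2q_B)/4.
Bastion substitutes q_Y(q_B) into its own profit: π_B = q_B(88 - 2q_B - (77 - 2q_B)/2) - 16q_B = (99/2 - q_B)q_B - 16q_B.
Maximising: ∂π_B/∂q_B = 67/2 - 2q_B = 0, giving q_B = 67/4.
Then q_Y = (77 - 2·(67/4))/4 = 87/8.
Price P = 88 - 2·(221/8) = 131/4.
Bastion's profit: (131/4 - 16)·(67/4) = 280.5625.

280.56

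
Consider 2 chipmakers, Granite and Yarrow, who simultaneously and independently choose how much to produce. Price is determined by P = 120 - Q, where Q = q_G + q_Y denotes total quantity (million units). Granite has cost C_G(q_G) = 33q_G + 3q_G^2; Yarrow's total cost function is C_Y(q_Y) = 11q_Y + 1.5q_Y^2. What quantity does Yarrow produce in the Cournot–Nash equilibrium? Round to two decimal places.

Granite's profit: π_G = (120 - Q)q_G - (33q_G + 3q_G²). Setting ∂π_G/∂q_G = 0: 87 - 8q_G - (q_Y) = 0.
Yarrow's profit: π_Y = (120 - Q)q_Y - (11q_Y + (3/2)q_Y²). Setting ∂π_Y/∂q_Y = 0: 109 - 5q_Y - (q_G) = 0.
So q_G = (87 - q_Y)/8 and q_Y = (109 - q_G)/5.
Solving the pair: q_G = 326/39, q_Y = 785/39.

20.13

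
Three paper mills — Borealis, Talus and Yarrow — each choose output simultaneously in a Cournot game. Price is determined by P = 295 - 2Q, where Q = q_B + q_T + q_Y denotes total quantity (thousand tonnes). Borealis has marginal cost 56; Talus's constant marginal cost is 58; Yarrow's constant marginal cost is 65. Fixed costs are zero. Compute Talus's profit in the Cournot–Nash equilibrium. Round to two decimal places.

1830.13

Borealis's profit: π_B = (295 - 2Q)q_B - (56q_B). Setting ∂π_B/∂q_B = 0: 239 - 4q_B - 2(q_T + q_Y) = 0.
Talus's first-order condition: 237 - 4q_T - 2(q_B + q_Y) = 0.
Yarrow's profit: π_Y = (295 - 2Q)q_Y - (65q_Y). Setting ∂π_Y/∂q_Y = 0: 230 - 4q_Y - 2(q_B + q_T) = 0.
Adding the 3 conditions: 706 − 4Q − 4Q = 0, i.e. Q = 353/4.
Back-substituting: q_B = (239 − 353/2)/2 = 125/4, q_T = (237 − 353/2)/2 = 121/4, q_Y = (230 − 353/2)/2 = 107/4.
Price P = 295 - 2·(353/4) = 237/2.
Talus's profit: (237/2 - 58)·(121/4) = 1830.1250.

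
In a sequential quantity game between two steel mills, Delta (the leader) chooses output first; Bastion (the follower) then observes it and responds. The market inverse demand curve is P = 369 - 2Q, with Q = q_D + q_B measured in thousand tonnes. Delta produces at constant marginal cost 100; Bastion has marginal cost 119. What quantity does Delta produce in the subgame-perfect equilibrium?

The follower Bastion best-responds to any q_D: π_B = (369 - 2Q)q_B - 119q_B.
∂π_B/∂q_B = 250 - 2q_D - 4q_B = 0 gives the reaction function q_B = (250 - 2q_D)/4.
The leader anticipates this reaction. Substituting into P = 369 - 2Q gives P = 244 - q_D, so π_D = (244 - q_D)q_D - 100q_D.
The leader's first-order condition 144 - 2q_D = 0 yields q_D = 72.
Then q_B = (250 - 2·72)/4 = 53/2.

72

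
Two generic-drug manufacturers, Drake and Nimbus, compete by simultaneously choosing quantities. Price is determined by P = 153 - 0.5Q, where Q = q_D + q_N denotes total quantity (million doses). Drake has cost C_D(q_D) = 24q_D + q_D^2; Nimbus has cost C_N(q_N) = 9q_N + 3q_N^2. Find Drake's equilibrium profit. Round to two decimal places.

2405.79

Drake's profit: π_D = (153 - 0.5Q)q_D - (24q_D + q_D²). Setting ∂π_D/∂q_D = 0: 129 - 3q_D - (1/2)(q_N) = 0.
Nimbus's first-order condition: 144 - 7q_N - (1/2)(q_D) = 0.
So q_D = (129 - (1/2)q_N)/3 and q_N = (144 - (1/2)q_D)/7.
Solving the pair: q_D = 40.0482, q_N = 1470/83.
Price P = 153 - (1/2)·57.7590 = 124.1205.
Drake's profit: 124.1205·40.0482 - 24·40.0482 - 40.0482² = 2405.7866.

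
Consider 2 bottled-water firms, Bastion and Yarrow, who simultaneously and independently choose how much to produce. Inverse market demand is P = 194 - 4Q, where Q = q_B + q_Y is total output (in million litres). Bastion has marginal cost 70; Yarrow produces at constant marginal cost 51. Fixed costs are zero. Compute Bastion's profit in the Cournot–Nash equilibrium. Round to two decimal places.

306.25

Bastion's profit: π_B = (194 - 4Q)q_B - (70q_B). Setting ∂π_B/∂q_B = 0: 124 - 8q_B - 4(q_Y) = 0.
Yarrow's profit: π_Y = (194 - 4Q)q_Y - (51q_Y). Setting ∂π_Y/∂q_Y = 0: 143 - 8q_Y - 4(q_B) = 0.
Best responses: q_B = (124 - 4q_Y)/8, q_Y = (143 - 4q_B)/8.
Substituting one into the other gives q_B = 35/4 and q_Y = 27/2.
Price P = 194 - 4·(89/4) = 105.
Bastion's profit: (105 - 70)·(35/4) = 1225/4.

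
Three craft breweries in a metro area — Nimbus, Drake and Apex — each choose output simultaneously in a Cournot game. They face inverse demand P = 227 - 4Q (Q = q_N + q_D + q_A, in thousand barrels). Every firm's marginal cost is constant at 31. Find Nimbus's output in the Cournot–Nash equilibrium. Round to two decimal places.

A representative firm's profit is π_i = q_i(227 - 4Q) - 31q_i.
First-order condition (treating rivals' output as given): 196 - 8q_i - 4·Σ_{j≠i} q_j = 0.
By symmetry each firm produces the same amount; substituting Σ_{j≠i} q_j = 2q_i yields q_i = 196/16 = 49/4.

12.25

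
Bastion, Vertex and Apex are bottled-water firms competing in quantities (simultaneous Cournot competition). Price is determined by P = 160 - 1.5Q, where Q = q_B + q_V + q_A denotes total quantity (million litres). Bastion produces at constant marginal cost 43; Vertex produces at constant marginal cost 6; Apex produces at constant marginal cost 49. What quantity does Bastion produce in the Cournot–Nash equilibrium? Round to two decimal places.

14.33

Bastion's profit: π_B = (160 - 1.5Q)q_B - (43q_B). Setting ∂π_B/∂q_B = 0: 117 - 3q_B - (3/2)(q_V + q_A) = 0.
Vertex's profit: π_V = (160 - 1.5Q)q_V - (6q_V). Setting ∂π_V/∂q_V = 0: 154 - 3q_V - (3/2)(q_B + q_A) = 0.
Apex's first-order condition: 111 - 3q_A - (3/2)(q_B + q_V) = 0.
Summing all 3 equations gives 382 − 6Q = 0, hence Q = 191/3.
Back-substituting: q_B = (117 − 191/2)/(3/2) = 43/3, q_V = (154 − 191/2)/(3/2) = 39, q_A = (111 − 191/2)/(3/2) = 31/3.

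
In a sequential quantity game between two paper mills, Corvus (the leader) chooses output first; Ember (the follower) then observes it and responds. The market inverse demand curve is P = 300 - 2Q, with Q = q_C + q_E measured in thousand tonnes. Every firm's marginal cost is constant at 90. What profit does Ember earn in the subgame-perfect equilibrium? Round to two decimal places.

The follower Ember best-responds to any q_C: π_E = (300 - 2Q)q_E - 90q_E.
Setting the follower's marginal profit to zero, 210 - 2q_C - 4q_E = 0, i.e. q_E = (210 - 2q_C)/4.
The leader anticipates this reaction. Substituting into P = 300 - 2Q gives P = 195 - q_C, so π_C = (195 - q_C)q_C - 90q_C.
The leader's first-order condition 105 - 2q_C = 0 yields q_C = 105/2.
Then q_E = (210 - 2·(105/2))/4 = 105/4.
Price P = 300 - 2·(315/4) = 285/2.
Ember's profit: (285/2 - 90)·(105/4) = 1378.1250.

1378.13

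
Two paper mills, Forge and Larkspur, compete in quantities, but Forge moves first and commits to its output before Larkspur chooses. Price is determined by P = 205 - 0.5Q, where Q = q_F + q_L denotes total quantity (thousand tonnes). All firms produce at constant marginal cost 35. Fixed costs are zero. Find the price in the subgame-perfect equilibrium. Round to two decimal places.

77.50

The follower Larkspur best-responds to any q_F: π_L = (205 - 0.5Q)q_L - 35q_L.
Setting the follower's marginal profit to zero, 170 - (1/2)q_F - q_L = 0, i.e. q_L = (170 - (1/2)q_F).
Forge substitutes q_L(q_F) into its own profit: π_F = q_F(205 - (1/2)q_F - (170 - (1/2)q_F)/2) - 35q_F = (120 - (1/4)q_F)q_F - 35q_F.
Leader FOC: 85 - (1/2)q_F = 0, so q_F = 170.
Then q_L = (170 - (1/2)·170) = 85.
Total output Q = 255, so price P = 205 - (1/2)·255 = 155/2.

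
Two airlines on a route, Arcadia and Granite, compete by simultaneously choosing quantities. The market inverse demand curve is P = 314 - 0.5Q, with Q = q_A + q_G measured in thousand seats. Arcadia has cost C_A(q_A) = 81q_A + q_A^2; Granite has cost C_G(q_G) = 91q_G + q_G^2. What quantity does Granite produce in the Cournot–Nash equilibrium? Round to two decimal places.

Arcadia's profit: π_A = (314 - 0.5Q)q_A - (81q_A + q_A²). Setting ∂π_A/∂q_A = 0: 233 - 3q_A - (1/2)(q_G) = 0.
Granite's first-order condition: 223 - 3q_G - (1/2)(q_A) = 0.
Rearranging gives the reaction functions q_A = (233 - (1/2)q_G)/3 and q_G = (223 - (1/2)q_A)/3.
Substituting one into the other gives q_A = 470/7 and q_G = 442/7.

63.14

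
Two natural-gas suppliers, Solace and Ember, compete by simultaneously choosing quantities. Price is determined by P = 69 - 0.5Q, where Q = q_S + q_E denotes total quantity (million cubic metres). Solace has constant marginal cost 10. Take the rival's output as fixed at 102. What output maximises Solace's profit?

With the rival's output fixed at 102, Solace's profit is π_S = (69 - (1/2)·102 - (1/2)q_S)q_S - (10q_S) = (18 - (1/2)q_S)q_S - (10q_S).
∂π_S/∂q_S = 8 - q_S = 0, so q_S = 8.

8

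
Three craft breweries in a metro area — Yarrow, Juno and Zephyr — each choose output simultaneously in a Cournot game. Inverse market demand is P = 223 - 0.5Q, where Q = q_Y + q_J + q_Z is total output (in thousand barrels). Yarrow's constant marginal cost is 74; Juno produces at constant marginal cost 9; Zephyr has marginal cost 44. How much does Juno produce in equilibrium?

157

Yarrow's profit: π_Y = (223 - 0.5Q)q_Y - (74q_Y). Setting ∂π_Y/∂q_Y = 0: 149 - q_Y - (1/2)(q_J + q_Z) = 0.
Juno's profit: π_J = (223 - 0.5Q)q_J - (9q_J). Setting ∂π_J/∂q_J = 0: 214 - q_J - (1/2)(q_Y + q_Z) = 0.
Zephyr's first-order condition: 179 - q_Z - (1/2)(q_Y + q_J) = 0.
Summing all 3 equations gives 542 − 2Q = 0, hence Q = 271.
Back-substituting: q_Y = (149 − 271/2)/(1/2) = 27, q_J = (214 − 271/2)/(1/2) = 157, q_Z = (179 − 271/2)/(1/2) = 87.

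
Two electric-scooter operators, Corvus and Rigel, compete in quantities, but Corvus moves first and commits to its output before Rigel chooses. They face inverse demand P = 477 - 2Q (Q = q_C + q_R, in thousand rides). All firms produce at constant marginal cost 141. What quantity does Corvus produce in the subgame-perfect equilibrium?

84

Solve by backward induction. Given q_C, the follower Rigel maximises π_R = (477 - 2q_C - 2q_R)q_R - 141q_R.
Follower FOC: 336 - 2q_C - 4q_R = 0, so q_R(q_C) = (336 - 2q_C)/4.
The leader anticipates this reaction. Substituting into P = 477 - 2Q gives P = 309 - q_C, so π_C = (309 - q_C)q_C - 141q_C.
Maximising: ∂π_C/∂q_C = 168 - 2q_C = 0, giving q_C = 84.
Then q_R = (336 - 2·84)/4 = 42.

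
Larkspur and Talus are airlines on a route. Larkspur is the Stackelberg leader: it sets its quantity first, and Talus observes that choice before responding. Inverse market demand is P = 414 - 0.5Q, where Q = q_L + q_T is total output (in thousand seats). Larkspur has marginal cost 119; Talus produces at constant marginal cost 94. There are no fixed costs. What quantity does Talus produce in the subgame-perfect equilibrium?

185

The follower Talus best-responds to any q_L: π_T = (414 - 0.5Q)q_T - 94q_T.
Setting the follower's marginal profit to zero, 320 - (1/2)q_L - q_T = 0, i.e. q_T = (320 - (1/2)q_L).
Larkspur substitutes q_T(q_L) into its own profit: π_L = q_L(414 - (1/2)q_L - (320 - (1/2)q_L)/2) - 119q_L = (254 - (1/4)q_L)q_L - 119q_L.
The leader's first-order condition 135 - (1/2)q_L = 0 yields q_L = 270.
Then q_T = (320 - (1/2)·270) = 185.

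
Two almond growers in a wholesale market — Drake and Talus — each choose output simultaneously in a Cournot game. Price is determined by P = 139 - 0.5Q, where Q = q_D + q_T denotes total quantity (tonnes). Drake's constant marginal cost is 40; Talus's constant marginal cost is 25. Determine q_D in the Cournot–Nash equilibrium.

56

Drake's profit: π_D = (139 - 0.5Q)q_D - (40q_D). Setting ∂π_D/∂q_D = 0: 99 - q_D - (1/2)(q_T) = 0.
Talus's first-order condition: 114 - q_T - (1/2)(q_D) = 0.
So q_D = (99 - (1/2)q_T) and q_T = (114 - (1/2)q_D).
Substituting one into the other gives q_D = 56 and q_T = 86.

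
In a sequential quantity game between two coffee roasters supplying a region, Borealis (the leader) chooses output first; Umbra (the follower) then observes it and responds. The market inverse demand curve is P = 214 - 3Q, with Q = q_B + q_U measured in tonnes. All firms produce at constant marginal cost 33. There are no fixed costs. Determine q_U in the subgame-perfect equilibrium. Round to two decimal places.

The follower Umbra best-responds to any q_B: π_U = (214 - 3Q)q_U - 33q_U.
Follower FOC: 181 - 3q_B - 6q_U = 0, so q_U(q_B) = (181 - 3q_B)/6.
The leader anticipates this reaction. Substituting into P = 214 - 3Q gives P = 247/2 - (3/2)q_B, so π_B = (247/2 - (3/2)q_B)q_B - 33q_B.
Leader FOC: 181/2 - 3q_B = 0, so q_B = 181/6.
Then q_U = (181 - 3·(181/6))/6 = 181/12.

15.08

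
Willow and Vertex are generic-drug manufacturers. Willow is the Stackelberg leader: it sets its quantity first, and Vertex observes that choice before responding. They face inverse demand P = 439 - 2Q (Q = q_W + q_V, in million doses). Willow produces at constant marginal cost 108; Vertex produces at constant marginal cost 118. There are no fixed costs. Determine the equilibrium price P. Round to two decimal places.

Solve by backward induction. Given q_W, the follower Vertex maximises π_V = (439 - 2q_W - 2q_V)q_V - 118q_V.
∂π_V/∂q_V = 321 - 2q_W - 4q_V = 0 gives the reaction function q_V = (321 - 2q_W)/4.
The leader anticipates this reaction. Substituting into P = 439 - 2Q gives P = 557/2 - q_W, so π_W = (557/2 - q_W)q_W - 108q_W.
Maximising: ∂π_W/∂q_W = 341/2 - 2q_W = 0, giving q_W = 341/4.
Then q_V = (321 - 2·(341/4))/4 = 301/8.
Total output Q = 983/8, so price P = 439 - 2·(983/8) = 773/4.

193.25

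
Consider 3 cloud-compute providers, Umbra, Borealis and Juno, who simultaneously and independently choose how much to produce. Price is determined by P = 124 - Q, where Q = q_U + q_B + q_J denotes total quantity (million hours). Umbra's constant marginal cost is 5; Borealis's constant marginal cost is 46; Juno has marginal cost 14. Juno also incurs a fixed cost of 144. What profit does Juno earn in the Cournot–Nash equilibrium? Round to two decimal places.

Umbra's profit: π_U = (124 - Q)q_U - (5q_U). Setting ∂π_U/∂q_U = 0: 119 - 2q_U - (q_B + q_J) = 0.
Borealis's first-order condition: 78 - 2q_B - (q_U + q_J) = 0.
Juno's first-order condition: 110 - 2q_J - (q_U + q_B) = 0.
Adding the 3 first-order conditions: 307 − 4Q = 0, so Q = 307/4.
Back-substituting: q_U = (119 − 307/4) = 169/4, q_B = (78 − 307/4) = 5/4, q_J = (110 − 307/4) = 133/4.
Price P = 124 - 307/4 = 189/4.
Juno's profit: (189/4 - 14)·(133/4) - 144 = 961.5625.

961.56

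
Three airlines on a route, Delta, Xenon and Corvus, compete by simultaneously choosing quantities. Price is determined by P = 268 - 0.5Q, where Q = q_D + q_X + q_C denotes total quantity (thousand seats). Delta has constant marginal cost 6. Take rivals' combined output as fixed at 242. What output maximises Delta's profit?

141

With rivals' combined output fixed at 242, Delta's profit is π_D = (268 - (1/2)·242 - (1/2)q_D)q_D - (6q_D) = (147 - (1/2)q_D)q_D - (6q_D).
∂π_D/∂q_D = 141 - q_D = 0, so q_D = 141.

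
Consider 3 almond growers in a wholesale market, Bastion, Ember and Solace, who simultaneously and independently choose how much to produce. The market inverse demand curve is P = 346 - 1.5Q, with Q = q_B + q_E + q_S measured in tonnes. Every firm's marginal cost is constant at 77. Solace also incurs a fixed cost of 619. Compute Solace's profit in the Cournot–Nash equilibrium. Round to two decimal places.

Each firm earns π_i = (346 - 1.5Q)q_i - 77q_i.
Setting ∂π_i/∂q_i = 0 with rivals' quantities fixed: 269 - 3q_i - (3/2)·Σ_{j≠i} q_j = 0.
With identical firms every q_j equals q_i, so Σ_{j≠i} q_j = 2q_i and 269 = 6q_i, giving q_i = 269/6.
Price P = 346 - (3/2)·(269/2) = 577/4.
Solace's profit: (577/4 - 77)·(269/6) - 619 = 2396.0417.

2396.04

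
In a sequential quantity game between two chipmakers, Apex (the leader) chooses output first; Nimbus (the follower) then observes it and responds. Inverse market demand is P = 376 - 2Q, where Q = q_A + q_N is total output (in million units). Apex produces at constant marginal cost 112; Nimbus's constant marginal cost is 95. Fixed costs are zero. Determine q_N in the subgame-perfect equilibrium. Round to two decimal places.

Solve by backward induction. Given q_A, the follower Nimbus maximises π_N = (376 - 2q_A - 2q_N)q_N - 95q_N.
∂π_N/∂q_N = 281 - 2q_A - 4q_N = 0 gives the reaction function q_N = (281 - 2q_A)/4.
Apex substitutes q_N(q_A) into its own profit: π_A = q_A(376 - 2q_A - (281 - 2q_A)/2) - 112q_A = (471/2 - q_A)q_A - 112q_A.
Maximising: ∂π_A/∂q_A = 247/2 - 2q_A = 0, giving q_A = 247/4.
Then q_N = (281 - 2·(247/4))/4 = 315/8.

39.38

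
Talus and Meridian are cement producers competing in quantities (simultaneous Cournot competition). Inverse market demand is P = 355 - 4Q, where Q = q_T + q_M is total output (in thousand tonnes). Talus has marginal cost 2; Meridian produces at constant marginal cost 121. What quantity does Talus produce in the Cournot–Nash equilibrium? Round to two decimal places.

39.33

Talus's profit: π_T = (355 - 4Q)q_T - (2q_T). Setting ∂π_T/∂q_T = 0: 353 - 8q_T - 4(q_M) = 0.
Meridian's profit: π_M = (355 - 4Q)q_M - (121q_M). Setting ∂π_M/∂q_M = 0: 234 - 8q_M - 4(q_T) = 0.
Rearranging gives the reaction functions q_T = (353 - 4q_M)/8 and q_M = (234 - 4q_T)/8.
Substituting one into the other gives q_T = 118/3 and q_M = 115/12.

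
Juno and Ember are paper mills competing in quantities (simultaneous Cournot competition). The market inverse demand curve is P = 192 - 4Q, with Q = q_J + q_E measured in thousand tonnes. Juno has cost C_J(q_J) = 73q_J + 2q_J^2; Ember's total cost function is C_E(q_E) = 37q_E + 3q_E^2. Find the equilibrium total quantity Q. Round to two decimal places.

Juno's profit: π_J = (192 - 4Q)q_J - (73q_J + 2q_J²). Setting ∂π_J/∂q_J = 0: 119 - 12q_J - 4(q_E) = 0.
Ember's profit: π_E = (192 - 4Q)q_E - (37q_E + 3q_E²). Setting ∂π_E/∂q_E = 0: 155 - 14q_E - 4(q_J) = 0.
Rearranging gives the reaction functions q_J = (119 - 4q_E)/12 and q_E = (155 - 4q_J)/14.
Solving the pair: q_J = 523/76, q_E = 173/19.
Total output Q = 523/76 + 173/19 = 1215/76.

15.99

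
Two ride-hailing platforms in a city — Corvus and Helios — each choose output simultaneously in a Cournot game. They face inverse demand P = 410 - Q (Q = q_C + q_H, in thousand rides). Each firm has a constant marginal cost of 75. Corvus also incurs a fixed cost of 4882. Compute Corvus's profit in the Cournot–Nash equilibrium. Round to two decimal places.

Each firm earns π_i = (410 - Q)q_i - 75q_i.
First-order condition (treating rivals' output as given): 335 - 2q_i - q_j = 0.
With identical firms every q_j equals q_i, so q_j = q_i and 335 = 3q_i, giving q_i = 335/3.
Price P = 410 - 670/3 = 560/3.
Corvus's profit: (560/3 - 75)·(335/3) - 4882 = 7587.4444.

7587.44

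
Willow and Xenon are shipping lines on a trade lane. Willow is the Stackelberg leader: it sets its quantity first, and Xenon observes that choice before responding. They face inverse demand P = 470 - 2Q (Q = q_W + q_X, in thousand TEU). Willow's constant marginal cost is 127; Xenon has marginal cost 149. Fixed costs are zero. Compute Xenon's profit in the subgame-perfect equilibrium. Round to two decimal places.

The follower Xenon best-responds to any q_W: π_X = (470 - 2Q)q_X - 149q_X.
∂π_X/∂q_X = 321 - 2q_W - 4q_X = 0 gives the reaction function q_X = (321 - 2q_W)/4.
The leader anticipates this reaction. Substituting into P = 470 - 2Q gives P = 619/2 - q_W, so π_W = (619/2 - q_W)q_W - 127q_W.
Maximising: ∂π_W/∂q_W = 365/2 - 2q_W = 0, giving q_W = 365/4.
Then q_X = (321 - 2·(365/4))/4 = 277/8.
Price P = 470 - 2·(1007/8) = 873/4.
Xenon's profit: (873/4 - 149)·(277/8) = 2397.7813.

2397.78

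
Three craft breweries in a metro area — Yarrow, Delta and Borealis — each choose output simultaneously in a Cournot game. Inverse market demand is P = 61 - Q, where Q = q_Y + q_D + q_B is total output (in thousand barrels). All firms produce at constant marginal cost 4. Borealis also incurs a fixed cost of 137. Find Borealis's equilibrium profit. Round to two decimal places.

A representative firm's profit is π_i = q_i(61 - Q) - 4q_i.
First-order condition (treating rivals' output as given): 57 - 2q_i - Σ_{j≠i} q_j = 0.
By symmetry each firm produces the same amount; substituting Σ_{j≠i} q_j = 2q_i yields q_i = 57/4.
Price P = 61 - 171/4 = 73/4.
Borealis's profit: (73/4 - 4)·(57/4) - 137 = 1057/16.

66.06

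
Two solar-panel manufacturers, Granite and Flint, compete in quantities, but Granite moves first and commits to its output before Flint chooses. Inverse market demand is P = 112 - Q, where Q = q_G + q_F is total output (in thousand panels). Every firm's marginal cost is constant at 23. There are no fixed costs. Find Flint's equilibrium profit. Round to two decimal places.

The follower Flint best-responds to any q_G: π_F = (112 - Q)q_F - 23q_F.
Follower FOC: 89 - q_G - 2q_F = 0, so q_F(q_G) = (89 - q_G)/2.
Granite substitutes q_F(q_G) into its own profit: π_G = q_G(112 - q_G - (89 - q_G)/2) - 23q_G = (135/2 - (1/2)q_G)q_G - 23q_G.
Leader FOC: 89/2 - q_G = 0, so q_G = 89/2.
Then q_F = (89 - 89/2)/2 = 89/4.
Price P = 112 - 267/4 = 181/4.
Flint's profit: (181/4 - 23)·(89/4) = 495.0625.

495.06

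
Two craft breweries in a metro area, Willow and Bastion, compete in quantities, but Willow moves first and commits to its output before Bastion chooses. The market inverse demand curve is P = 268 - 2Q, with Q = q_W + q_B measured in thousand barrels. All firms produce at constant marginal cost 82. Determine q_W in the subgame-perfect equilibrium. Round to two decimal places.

46.50

Solve by backward induction. Given q_W, the follower Bastion maximises π_B = (268 - 2q_W - 2q_B)q_B - 82q_B.
∂π_B/∂q_B = 186 - 2q_W - 4q_B = 0 gives the reaction function q_B = (186 - 2q_W)/4.
The leader anticipates this reaction. Substituting into P = 268 - 2Q gives P = 175 - q_W, so π_W = (175 - q_W)q_W - 82q_W.
Leader FOC: 93 - 2q_W = 0, so q_W = 93/2.
Then q_B = (186 - 2·(93/2))/4 = 93/4.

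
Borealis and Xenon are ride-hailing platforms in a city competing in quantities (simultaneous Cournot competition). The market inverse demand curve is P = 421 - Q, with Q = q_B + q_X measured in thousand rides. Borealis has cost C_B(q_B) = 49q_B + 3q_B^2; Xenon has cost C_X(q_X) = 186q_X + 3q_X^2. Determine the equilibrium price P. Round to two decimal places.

Borealis's profit: π_B = (421 - Q)q_B - (49q_B + 3q_B²). Setting ∂π_B/∂q_B = 0: 372 - 8q_B - (q_X) = 0.
Xenon's first-order condition: 235 - 8q_X - (q_B) = 0.
So q_B = (372 - q_X)/8 and q_X = (235 - q_B)/8.
Substituting one into the other gives q_B = 43.5079 and q_X = 1508/63.
Total output Q = 607/9, so price P = 421 - 607/9 = 353.5556.

353.56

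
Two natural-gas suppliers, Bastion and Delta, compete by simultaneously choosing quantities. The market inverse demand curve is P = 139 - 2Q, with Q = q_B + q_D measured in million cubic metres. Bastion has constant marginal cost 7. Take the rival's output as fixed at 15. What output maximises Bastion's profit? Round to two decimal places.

With the rival's output fixed at 15, Bastion's profit is π_B = (139 - 2·15 - 2q_B)q_B - (7q_B) = (109 - 2q_B)q_B - (7q_B).
∂π_B/∂q_B = 102 - 4q_B = 0, so q_B = 51/2.

25.50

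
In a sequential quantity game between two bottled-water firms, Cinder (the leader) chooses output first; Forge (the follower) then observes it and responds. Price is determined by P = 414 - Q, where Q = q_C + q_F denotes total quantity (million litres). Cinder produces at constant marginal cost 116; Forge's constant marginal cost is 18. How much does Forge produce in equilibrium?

The follower Forge best-responds to any q_C: π_F = (414 - Q)q_F - 18q_F.
Follower FOC: 396 - q_C - 2q_F = 0, so q_F(q_C) = (396 - q_C)/2.
The leader anticipates this reaction. Substituting into P = 414 - Q gives P = 216 - (1/2)q_C, so π_C = (216 - (1/2)q_C)q_C - 116q_C.
The leader's first-order condition 100 - q_C = 0 yields q_C = 100.
Then q_F = (396 - 100)/2 = 148.

148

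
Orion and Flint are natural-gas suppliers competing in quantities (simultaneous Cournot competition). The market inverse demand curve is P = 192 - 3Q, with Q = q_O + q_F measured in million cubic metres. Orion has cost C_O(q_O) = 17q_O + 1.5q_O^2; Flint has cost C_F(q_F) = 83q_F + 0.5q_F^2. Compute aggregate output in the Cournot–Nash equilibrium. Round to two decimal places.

Orion's profit: π_O = (192 - 3Q)q_O - (17q_O + (3/2)q_O²). Setting ∂π_O/∂q_O = 0: 175 - 9q_O - 3(q_F) = 0.
Flint's profit: π_F = (192 - 3Q)q_F - (83q_F + (1/2)q_F²). Setting ∂π_F/∂q_F = 0: 109 - 7q_F - 3(q_O) = 0.
Best responses: q_O = (175 - 3q_F)/9, q_F = (109 - 3q_O)/7.
Substituting one into the other gives q_O = 449/27 and q_F = 76/9.
Total output Q = 449/27 + 76/9 = 677/27.

25.07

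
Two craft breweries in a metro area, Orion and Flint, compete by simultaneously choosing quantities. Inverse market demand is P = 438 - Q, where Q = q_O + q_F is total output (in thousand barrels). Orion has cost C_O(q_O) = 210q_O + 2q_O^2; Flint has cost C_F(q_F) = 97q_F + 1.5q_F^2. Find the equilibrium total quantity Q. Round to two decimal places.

90.24

Orion's profit: π_O = (438 - Q)q_O - (210q_O + 2q_O²). Setting ∂π_O/∂q_O = 0: 228 - 6q_O - (q_F) = 0.
Flint's first-order condition: 341 - 5q_F - (q_O) = 0.
So q_O = (228 - q_F)/6 and q_F = (341 - q_O)/5.
Solving the pair: q_O = 799/29, q_F = 1818/29.
Total output Q = 799/29 + 1818/29 = 90.2414.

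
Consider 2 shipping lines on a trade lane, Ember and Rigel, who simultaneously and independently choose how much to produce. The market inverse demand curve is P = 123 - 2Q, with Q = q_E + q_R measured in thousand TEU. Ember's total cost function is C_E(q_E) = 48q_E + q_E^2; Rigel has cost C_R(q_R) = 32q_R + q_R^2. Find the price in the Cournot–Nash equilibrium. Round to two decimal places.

81.50

Ember's profit: π_E = (123 - 2Q)q_E - (48q_E + q_E²). Setting ∂π_E/∂q_E = 0: 75 - 6q_E - 2(q_R) = 0.
Rigel's profit: π_R = (123 - 2Q)q_R - (32q_R + q_R²). Setting ∂π_R/∂q_R = 0: 91 - 6q_R - 2(q_E) = 0.
So q_E = (75 - 2q_R)/6 and q_R = (91 - 2q_E)/6.
Substituting one into the other gives q_E = 67/8 and q_R = 99/8.
Total output Q = 83/4, so price P = 123 - 2·(83/4) = 163/2.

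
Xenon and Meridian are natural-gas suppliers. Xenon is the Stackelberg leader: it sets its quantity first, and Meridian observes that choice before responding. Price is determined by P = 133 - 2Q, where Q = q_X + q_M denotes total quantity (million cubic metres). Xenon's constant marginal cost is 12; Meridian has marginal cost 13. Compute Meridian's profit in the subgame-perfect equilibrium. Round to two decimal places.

435.13

The follower Meridian best-responds to any q_X: π_M = (133 - 2Q)q_M - 13q_M.
Follower FOC: 120 - 2q_X - 4q_M = 0, so q_M(q_X) = (120 - 2q_X)/4.
The leader anticipates this reaction. Substituting into P = 133 - 2Q gives P = 73 - q_X, so π_X = (73 - q_X)q_X - 12q_X.
Maximising: ∂π_X/∂q_X = 61 - 2q_X = 0, giving q_X = 61/2.
Then q_M = (120 - 2·(61/2))/4 = 59/4.
Price P = 133 - 2·(181/4) = 85/2.
Meridian's profit: (85/2 - 13)·(59/4) = 435.1250.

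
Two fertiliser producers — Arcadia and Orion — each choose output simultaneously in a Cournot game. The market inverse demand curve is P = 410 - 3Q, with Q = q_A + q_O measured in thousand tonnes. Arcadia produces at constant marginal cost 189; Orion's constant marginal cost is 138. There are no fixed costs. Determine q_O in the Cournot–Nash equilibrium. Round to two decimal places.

35.89

Arcadia's profit: π_A = (410 - 3Q)q_A - (189q_A). Setting ∂π_A/∂q_A = 0: 221 - 6q_A - 3(q_O) = 0.
Orion's profit: π_O = (410 - 3Q)q_O - (138q_O). Setting ∂π_O/∂q_O = 0: 272 - 6q_O - 3(q_A) = 0.
Best responses: q_A = (221 - 3q_O)/6, q_O = (272 - 3q_A)/6.
Substituting one into the other gives q_A = 170/9 and q_O = 323/9.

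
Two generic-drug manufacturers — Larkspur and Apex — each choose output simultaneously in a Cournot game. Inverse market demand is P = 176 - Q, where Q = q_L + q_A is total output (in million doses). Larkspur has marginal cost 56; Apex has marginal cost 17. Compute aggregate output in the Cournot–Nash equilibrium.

93

Larkspur's profit: π_L = (176 - Q)q_L - (56q_L). Setting ∂π_L/∂q_L = 0: 120 - 2q_L - (q_A) = 0.
Apex's first-order condition: 159 - 2q_A - (q_L) = 0.
Best responses: q_L = (120 - q_A)/2, q_A = (159 - q_L)/2.
Solving the pair: q_L = 27, q_A = 66.
Total output Q = 27 + 66 = 93.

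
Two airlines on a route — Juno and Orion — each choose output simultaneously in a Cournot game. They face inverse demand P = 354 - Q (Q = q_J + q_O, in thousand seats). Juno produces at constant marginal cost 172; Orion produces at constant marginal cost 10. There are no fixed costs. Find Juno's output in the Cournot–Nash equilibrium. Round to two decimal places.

6.67

Juno's profit: π_J = (354 - Q)q_J - (172q_J). Setting ∂π_J/∂q_J = 0: 182 - 2q_J - (q_O) = 0.
Orion's first-order condition: 344 - 2q_O - (q_J) = 0.
Rearranging gives the reaction functions q_J = (182 - q_O)/2 and q_O = (344 - q_J)/2.
Substituting one into the other gives q_J = 20/3 and q_O = 506/3.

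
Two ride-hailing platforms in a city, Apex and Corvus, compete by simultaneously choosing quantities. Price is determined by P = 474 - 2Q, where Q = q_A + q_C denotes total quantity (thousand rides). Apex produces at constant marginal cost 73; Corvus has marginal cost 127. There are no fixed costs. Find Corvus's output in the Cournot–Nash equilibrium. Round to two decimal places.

Apex's profit: π_A = (474 - 2Q)q_A - (73q_A). Setting ∂π_A/∂q_A = 0: 401 - 4q_A - 2(q_C) = 0.
Corvus's profit: π_C = (474 - 2Q)q_C - (127q_C). Setting ∂π_C/∂q_C = 0: 347 - 4q_C - 2(q_A) = 0.
So q_A = (401 - 2q_C)/4 and q_C = (347 - 2q_A)/4.
Solving the pair: q_A = 455/6, q_C = 293/6.

48.83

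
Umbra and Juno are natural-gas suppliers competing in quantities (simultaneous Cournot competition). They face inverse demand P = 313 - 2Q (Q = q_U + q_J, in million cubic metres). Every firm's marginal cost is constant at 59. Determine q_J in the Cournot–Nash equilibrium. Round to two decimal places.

Each firm earns π_i = (313 - 2Q)q_i - 59q_i.
First-order condition (treating rivals' output as given): 254 - 4q_i - 2q_j = 0.
With identical firms every q_j equals q_i, so q_j = q_i and 254 = 6q_i, giving q_i = 127/3.

42.33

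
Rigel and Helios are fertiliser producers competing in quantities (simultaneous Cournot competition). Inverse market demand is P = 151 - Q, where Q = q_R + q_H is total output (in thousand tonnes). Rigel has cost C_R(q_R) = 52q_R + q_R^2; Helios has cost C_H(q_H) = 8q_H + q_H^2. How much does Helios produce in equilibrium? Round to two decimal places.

31.53

Rigel's profit: π_R = (151 - Q)q_R - (52q_R + q_R²). Setting ∂π_R/∂q_R = 0: 99 - 4q_R - (q_H) = 0.
Helios's first-order condition: 143 - 4q_H - (q_R) = 0.
Rearranging gives the reaction functions q_R = (99 - q_H)/4 and q_H = (143 - q_R)/4.
Substituting one into the other gives q_R = 253/15 and q_H = 473/15.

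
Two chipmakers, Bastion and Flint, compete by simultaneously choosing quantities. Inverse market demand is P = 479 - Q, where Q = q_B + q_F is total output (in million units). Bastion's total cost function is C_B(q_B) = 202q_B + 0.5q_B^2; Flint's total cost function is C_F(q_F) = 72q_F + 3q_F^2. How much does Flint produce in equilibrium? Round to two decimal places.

41.04

Bastion's profit: π_B = (479 - Q)q_B - (202q_B + (1/2)q_B²). Setting ∂π_B/∂q_B = 0: 277 - 3q_B - (q_F) = 0.
Flint's profit: π_F = (479 - Q)q_F - (72q_F + 3q_F²). Setting ∂π_F/∂q_F = 0: 407 - 8q_F - (q_B) = 0.
Best responses: q_B = (277 - q_F)/3, q_F = (407 - q_B)/8.
Substituting one into the other gives q_B = 1809/23 and q_F = 944/23.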